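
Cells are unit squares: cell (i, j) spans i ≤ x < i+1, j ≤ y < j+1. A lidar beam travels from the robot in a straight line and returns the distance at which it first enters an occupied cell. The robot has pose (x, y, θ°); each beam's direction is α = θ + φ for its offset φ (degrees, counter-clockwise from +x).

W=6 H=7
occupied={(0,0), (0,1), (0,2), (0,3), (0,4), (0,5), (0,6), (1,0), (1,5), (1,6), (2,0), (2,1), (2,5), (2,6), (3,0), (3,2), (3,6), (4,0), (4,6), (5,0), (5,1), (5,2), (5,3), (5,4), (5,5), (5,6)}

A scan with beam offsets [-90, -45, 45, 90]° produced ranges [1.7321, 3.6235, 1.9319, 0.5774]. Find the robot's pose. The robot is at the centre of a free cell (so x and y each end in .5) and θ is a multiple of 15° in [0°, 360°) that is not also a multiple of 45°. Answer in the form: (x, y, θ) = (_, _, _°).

Candidates: 16 free-cell centres × 16 headings = 256 poses. Raycast each; keep the one whose scan matches to 4 dp.
  (1.5, 2.5, 330°): beam 1 = 1.0000 ≠ 1.7321 ✗
  (3.5, 3.5, 15°): beam 1 = 0.5176 ≠ 1.7321 ✗
  (4.5, 1.5, 150°): beam 1 = 1.0000 ≠ 1.7321 ✗
  …
  (4.5, 4.5, 240°): r_1=1.7321, r_2=3.6235, r_3=1.9319, r_4=0.5774 — all match ✓
No second candidate reproduces the full scan.

(x, y, θ) = (4.5, 4.5, 240°)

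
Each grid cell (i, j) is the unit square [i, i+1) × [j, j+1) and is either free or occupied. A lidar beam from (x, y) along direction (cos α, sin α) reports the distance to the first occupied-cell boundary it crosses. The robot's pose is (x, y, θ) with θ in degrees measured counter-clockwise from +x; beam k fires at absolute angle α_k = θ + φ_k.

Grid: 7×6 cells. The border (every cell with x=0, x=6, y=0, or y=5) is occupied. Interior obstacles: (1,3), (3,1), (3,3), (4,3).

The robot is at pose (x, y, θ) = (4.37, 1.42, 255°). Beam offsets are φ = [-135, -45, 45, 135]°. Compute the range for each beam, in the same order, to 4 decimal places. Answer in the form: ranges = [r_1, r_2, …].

ranges = [1.8244, 0.4272, 0.4850, 1.8822]

beam 1: φ=-135°, α=120°
  dir = (cos 120°, sin 120°) = (-0.5000, 0.8660); from cell (4,1)
  next x-line at t=0.7400, next y-line at t=0.6697; Δt_x=2.0000, Δt_y=1.1547
    y: enter (4,2) at t=0.6697
    x: enter (3,2) at t=0.7400
    y: enter (3,3) at t=1.8244 ← occupied
  → r_1 = 1.8244
beam 2: φ=-45°, α=210°
  dir = (cos 210°, sin 210°) = (-0.8660, -0.5000); from cell (4,1)
  next x-line at t=0.4272, next y-line at t=0.8400; Δt_x=1.1547, Δt_y=2.0000
    x: enter (3,1) at t=0.4272 ← occupied
  → r_2 = 0.4272
beam 3: φ=45°, α=300°
  dir = (cos 300°, sin 300°) = (0.5000, -0.8660); from cell (4,1)
  next x-line at t=1.2600, next y-line at t=0.4850; Δt_x=2.0000, Δt_y=1.1547
    y: enter (4,0) at t=0.4850 ← occupied
  → r_3 = 0.4850
beam 4: φ=135°, α=30°
  dir = (cos 30°, sin 30°) = (0.8660, 0.5000); from cell (4,1)
  next x-line at t=0.7275, next y-line at t=1.1600; Δt_x=1.1547, Δt_y=2.0000
    x: enter (5,1) at t=0.7275
    y: enter (5,2) at t=1.1600
    x: enter (6,2) at t=1.8822 ← occupied
  → r_4 = 1.8822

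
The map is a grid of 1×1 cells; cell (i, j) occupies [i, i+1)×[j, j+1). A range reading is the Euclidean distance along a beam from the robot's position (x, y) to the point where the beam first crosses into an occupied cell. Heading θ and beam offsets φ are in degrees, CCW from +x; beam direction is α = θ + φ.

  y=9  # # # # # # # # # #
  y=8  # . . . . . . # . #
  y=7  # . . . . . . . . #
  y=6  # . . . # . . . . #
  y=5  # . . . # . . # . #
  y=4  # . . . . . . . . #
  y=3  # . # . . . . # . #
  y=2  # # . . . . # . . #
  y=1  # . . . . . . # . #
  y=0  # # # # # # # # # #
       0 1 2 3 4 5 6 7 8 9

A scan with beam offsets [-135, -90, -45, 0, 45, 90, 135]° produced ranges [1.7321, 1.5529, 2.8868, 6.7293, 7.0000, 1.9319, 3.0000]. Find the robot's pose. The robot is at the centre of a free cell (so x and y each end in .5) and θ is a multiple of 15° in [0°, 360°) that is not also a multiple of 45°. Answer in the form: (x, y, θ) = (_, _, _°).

(x, y, θ) = (4.5, 2.5, 75°)

The pose lattice has 55·16 = 880 candidates. Test each by forward raycasting.
  (3.5, 5.5, 120°): beam 1 = 0.5176 ≠ 1.7321 ✗
  (4.5, 4.5, 15°): beam 1 = 4.0415 ≠ 1.7321 ✗
  (8.5, 6.5, 30°): beam 1 = 2.5882 ≠ 1.7321 ✗
  (2.5, 7.5, 330°): beam 1 = 1.5529 ≠ 1.7321 ✗
  …
  (4.5, 2.5, 75°): r_1=1.7321, r_2=1.5529, r_3=2.8868, r_4=6.7293, r_5=7.0000, r_6=1.9319, r_7=3.0000 — all match ✓
Only this pose fits every beam.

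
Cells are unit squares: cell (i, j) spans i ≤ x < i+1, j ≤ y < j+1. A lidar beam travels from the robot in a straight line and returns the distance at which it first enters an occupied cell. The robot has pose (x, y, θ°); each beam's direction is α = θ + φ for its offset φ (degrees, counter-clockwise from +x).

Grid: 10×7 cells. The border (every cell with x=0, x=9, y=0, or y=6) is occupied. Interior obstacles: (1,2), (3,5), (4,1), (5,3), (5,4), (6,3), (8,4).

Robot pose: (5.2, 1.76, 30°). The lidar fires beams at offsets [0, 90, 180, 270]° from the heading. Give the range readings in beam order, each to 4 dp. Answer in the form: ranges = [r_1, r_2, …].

ranges = [4.3879, 3.7412, 0.2309, 0.8776]

beam 1: φ=0°, α=30°
  direction (0.8660, 0.5000); cell (5,1); t to first gridline: x 0.9238, y 0.4800 (then +1.1547 / +2.0000)
    (5,2) via y @ 0.4800
    (6,2) via x @ 0.9238
    (7,2) via x @ 2.0785
    (7,3) via y @ 2.4800
    (8,3) via x @ 3.2332
    (9,3) via x @ 4.3879  # hit
  → r_1 = 4.3879
beam 2: φ=90°, α=120°
  direction (-0.5000, 0.8660); cell (5,1); t to first gridline: x 0.4000, y 0.2771 (then +2.0000 / +1.1547)
    (5,2) via y @ 0.2771
    (4,2) via x @ 0.4000
    (4,3) via y @ 1.4318
    (3,3) via x @ 2.4000
    (3,4) via y @ 2.5865
    (3,5) via y @ 3.7412  # hit
  → r_2 = 3.7412
beam 3: φ=180°, α=210°
  direction (-0.8660, -0.5000); cell (5,1); t to first gridline: x 0.2309, y 1.5200 (then +1.1547 / +2.0000)
    (4,1) via x @ 0.2309  # hit
  → r_3 = 0.2309
beam 4: φ=270°, α=300°
  direction (0.5000, -0.8660); cell (5,1); t to first gridline: x 1.6000, y 0.8776 (then +2.0000 / +1.1547)
    (5,0) via y @ 0.8776  # hit
  → r_4 = 0.8776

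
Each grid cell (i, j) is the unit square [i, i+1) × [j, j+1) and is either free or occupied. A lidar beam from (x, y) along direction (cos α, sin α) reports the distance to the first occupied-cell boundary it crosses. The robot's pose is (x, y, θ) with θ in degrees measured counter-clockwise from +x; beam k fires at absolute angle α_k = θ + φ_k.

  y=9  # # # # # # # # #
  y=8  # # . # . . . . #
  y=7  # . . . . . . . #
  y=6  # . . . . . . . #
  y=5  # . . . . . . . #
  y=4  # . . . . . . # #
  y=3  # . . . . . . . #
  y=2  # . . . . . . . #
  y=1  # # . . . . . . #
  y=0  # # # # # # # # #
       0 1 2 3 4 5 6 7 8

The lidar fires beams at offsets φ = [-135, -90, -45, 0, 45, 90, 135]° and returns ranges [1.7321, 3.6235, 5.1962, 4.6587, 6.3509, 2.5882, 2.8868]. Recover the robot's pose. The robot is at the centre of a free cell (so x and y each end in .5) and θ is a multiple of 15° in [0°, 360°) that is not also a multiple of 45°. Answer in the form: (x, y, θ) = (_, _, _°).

Candidates: 52 free-cell centres × 16 headings = 832 poses. Raycast each; keep the one whose scan matches to 4 dp.
  (5.5, 8.5, 330°): beam 1 = 1.5529 ≠ 1.7321 ✗
  (5.5, 7.5, 330°): beam 1 = 4.6587 ≠ 1.7321 ✗
  (4.5, 2.5, 165°): beam 1 = 3.0000 ≠ 1.7321 ✗
  …
  (2.5, 5.5, 345°): r_1=1.7321, r_2=3.6235, r_3=5.1962, r_4=4.6587, r_5=6.3509, r_6=2.5882, r_7=2.8868 — all match ✓
Only this pose fits every beam.

(x, y, θ) = (2.5, 5.5, 345°)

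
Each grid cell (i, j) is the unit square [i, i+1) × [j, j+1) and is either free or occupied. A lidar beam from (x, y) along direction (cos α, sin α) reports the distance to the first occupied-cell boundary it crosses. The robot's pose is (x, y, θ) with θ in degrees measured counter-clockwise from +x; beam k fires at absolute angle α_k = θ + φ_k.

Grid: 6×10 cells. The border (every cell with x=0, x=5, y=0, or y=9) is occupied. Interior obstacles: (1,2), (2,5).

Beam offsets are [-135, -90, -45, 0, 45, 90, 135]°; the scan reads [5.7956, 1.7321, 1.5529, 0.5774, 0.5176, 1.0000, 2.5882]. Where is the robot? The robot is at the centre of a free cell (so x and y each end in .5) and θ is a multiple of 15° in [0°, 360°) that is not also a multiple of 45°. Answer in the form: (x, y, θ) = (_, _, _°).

Candidates: 30 free-cell centres × 16 headings = 480 poses. Raycast each; keep the one whose scan matches to 4 dp.
  (1.5, 1.5, 210°): beam 1 = 0.5176 ≠ 5.7956 ✗
  (4.5, 8.5, 105°): beam 1 = 0.5774 ≠ 5.7956 ✗
  (3.5, 1.5, 195°): beam 1 = 3.0000 ≠ 5.7956 ✗
  …
  (3.5, 8.5, 60°): r_1=5.7956, r_2=1.7321, r_3=1.5529, r_4=0.5774, r_5=0.5176, r_6=1.0000, r_7=2.5882 — all match ✓
No second candidate reproduces the full scan.

(x, y, θ) = (3.5, 8.5, 60°)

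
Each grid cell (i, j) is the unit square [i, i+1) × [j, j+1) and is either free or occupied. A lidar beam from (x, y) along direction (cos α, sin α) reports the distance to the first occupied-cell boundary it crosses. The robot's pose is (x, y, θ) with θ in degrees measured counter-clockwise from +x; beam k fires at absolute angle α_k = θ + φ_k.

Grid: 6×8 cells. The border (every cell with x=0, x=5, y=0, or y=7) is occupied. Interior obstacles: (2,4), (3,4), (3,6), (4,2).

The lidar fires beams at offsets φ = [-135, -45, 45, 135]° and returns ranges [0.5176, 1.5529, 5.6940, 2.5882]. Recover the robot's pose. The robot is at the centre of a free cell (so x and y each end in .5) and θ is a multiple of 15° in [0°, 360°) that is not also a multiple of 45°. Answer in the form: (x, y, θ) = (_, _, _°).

The pose lattice has 20·16 = 320 candidates. Test each by forward raycasting.
  (1.5, 4.5, 15°): beam 1 = 1.0000 ≠ 0.5176 ✗
  (1.5, 5.5, 240°): beam 1 = 1.5529 ≠ 0.5176 ✗
  (2.5, 3.5, 165°): beam 1 = 1.0000 ≠ 0.5176 ✗
  (2.5, 5.5, 75°): beam 1 = 0.5774 ≠ 0.5176 ✗
  …
  (3.5, 1.5, 30°): r_1=0.5176, r_2=1.5529, r_3=5.6940, r_4=2.5882 — all match ✓
Unique over the lattice → pose = (3.5, 1.5, 30°).

(x, y, θ) = (3.5, 1.5, 30°)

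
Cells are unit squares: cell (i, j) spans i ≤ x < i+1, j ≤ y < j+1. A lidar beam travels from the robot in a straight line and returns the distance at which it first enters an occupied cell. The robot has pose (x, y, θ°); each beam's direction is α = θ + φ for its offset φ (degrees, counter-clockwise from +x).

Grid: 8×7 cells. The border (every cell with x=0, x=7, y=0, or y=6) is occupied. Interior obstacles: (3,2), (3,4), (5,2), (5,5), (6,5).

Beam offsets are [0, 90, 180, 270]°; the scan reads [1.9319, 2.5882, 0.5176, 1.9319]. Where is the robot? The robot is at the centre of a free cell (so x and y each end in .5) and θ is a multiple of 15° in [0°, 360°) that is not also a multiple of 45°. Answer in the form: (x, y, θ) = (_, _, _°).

The pose lattice has 25·16 = 400 candidates. Test each by forward raycasting.
  (6.5, 4.5, 30°): beam 1 = 0.5774 ≠ 1.9319 ✗
  (1.5, 2.5, 345°): beam 1 = 1.5529 ≠ 1.9319 ✗
  (1.5, 1.5, 120°): beam 1 = 1.0000 ≠ 1.9319 ✗
  (3.5, 3.5, 75°): beam 1 = 0.5176 ≠ 1.9319 ✗
  …
  (1.5, 3.5, 345°): r_1=1.9319, r_2=2.5882, r_3=0.5176, r_4=1.9319 — all match ✓
Only this pose fits every beam.

(x, y, θ) = (1.5, 3.5, 345°)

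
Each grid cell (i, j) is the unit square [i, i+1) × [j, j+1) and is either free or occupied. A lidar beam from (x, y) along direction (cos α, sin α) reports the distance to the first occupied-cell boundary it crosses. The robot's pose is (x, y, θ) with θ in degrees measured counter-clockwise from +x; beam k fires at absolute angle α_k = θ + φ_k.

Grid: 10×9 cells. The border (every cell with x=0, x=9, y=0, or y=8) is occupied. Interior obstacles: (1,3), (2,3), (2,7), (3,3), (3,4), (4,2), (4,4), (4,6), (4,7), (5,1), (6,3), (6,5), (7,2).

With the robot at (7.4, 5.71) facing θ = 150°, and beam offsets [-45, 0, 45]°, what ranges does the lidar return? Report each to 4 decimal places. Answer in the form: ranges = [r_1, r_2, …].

beam 1: φ=-45°, α=105°
  direction (-0.2588, 0.9659); cell (7,5); t to first gridline: x 1.5455, y 0.3002 (then +3.8637 / +1.0353)
    (7,6) via y @ 0.3002
    (7,7) via y @ 1.3355
    (6,7) via x @ 1.5455
    (6,8) via y @ 2.3708  # hit
  → r_1 = 2.3708
beam 2: φ=0°, α=150°
  direction (-0.8660, 0.5000); cell (7,5); t to first gridline: x 0.4619, y 0.5800 (then +1.1547 / +2.0000)
    (6,5) via x @ 0.4619  # hit
  → r_2 = 0.4619
beam 3: φ=45°, α=195°
  direction (-0.9659, -0.2588); cell (7,5); t to first gridline: x 0.4141, y 2.7432 (then +1.0353 / +3.8637)
    (6,5) via x @ 0.4141  # hit
  → r_3 = 0.4141

ranges = [2.3708, 0.4619, 0.4141]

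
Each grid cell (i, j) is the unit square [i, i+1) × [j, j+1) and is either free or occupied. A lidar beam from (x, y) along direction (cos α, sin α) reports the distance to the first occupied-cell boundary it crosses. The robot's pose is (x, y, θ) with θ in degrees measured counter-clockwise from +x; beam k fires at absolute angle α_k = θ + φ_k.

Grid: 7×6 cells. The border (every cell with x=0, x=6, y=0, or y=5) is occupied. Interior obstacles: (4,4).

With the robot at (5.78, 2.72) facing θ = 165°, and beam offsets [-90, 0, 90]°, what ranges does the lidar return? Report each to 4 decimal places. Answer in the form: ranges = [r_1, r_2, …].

ranges = [0.8500, 4.9486, 1.7807]

beam 1: φ=-90°, α=75°
  cosα=0.2588 sinα=0.9659 | (5,2) | tMaxX 0.8500 tMaxY 0.2899 | tΔX 3.8637 tΔY 1.0353
    t=0.2899 [y] (5,3)
    t=0.8500 [x] (6,3) — stop
  → r_1 = 0.8500
beam 2: φ=0°, α=165°
  cosα=-0.9659 sinα=0.2588 | (5,2) | tMaxX 0.8075 tMaxY 1.0818 | tΔX 1.0353 tΔY 3.8637
    t=0.8075 [x] (4,2)
    t=1.0818 [y] (4,3)
    t=1.8428 [x] (3,3)
    t=2.8781 [x] (2,3)
    t=3.9133 [x] (1,3)
    t=4.9455 [y] (1,4)
    t=4.9486 [x] (0,4) — stop
  → r_2 = 4.9486
beam 3: φ=90°, α=255°
  cosα=-0.2588 sinα=-0.9659 | (5,2) | tMaxX 3.0137 tMaxY 0.7454 | tΔX 3.8637 tΔY 1.0353
    t=0.7454 [y] (5,1)
    t=1.7807 [y] (5,0) — stop
  → r_3 = 1.7807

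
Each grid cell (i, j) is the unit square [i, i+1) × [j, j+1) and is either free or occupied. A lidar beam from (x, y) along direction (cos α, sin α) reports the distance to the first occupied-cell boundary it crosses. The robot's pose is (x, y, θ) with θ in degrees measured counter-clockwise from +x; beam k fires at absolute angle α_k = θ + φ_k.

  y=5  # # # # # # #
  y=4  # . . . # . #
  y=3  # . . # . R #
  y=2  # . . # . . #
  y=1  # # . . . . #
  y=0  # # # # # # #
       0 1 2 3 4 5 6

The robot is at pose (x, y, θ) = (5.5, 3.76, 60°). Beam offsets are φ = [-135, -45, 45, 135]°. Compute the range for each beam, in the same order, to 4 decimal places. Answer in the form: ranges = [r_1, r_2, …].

beam 1: φ=-135°, α=285°
  d=(0.2588,-0.9659)  start (5,3)  tX=1.9319 tY=0.7868  stride 1/|dx|=3.8637 1/|dy|=1.0353
    cross y-line → (5,2), t=0.7868
    cross y-line → (5,1), t=1.8221
    cross x-line → (6,1), t=1.9319 (wall)
  → r_1 = 1.9319
beam 2: φ=-45°, α=15°
  d=(0.9659,0.2588)  start (5,3)  tX=0.5176 tY=0.9273  stride 1/|dx|=1.0353 1/|dy|=3.8637
    cross x-line → (6,3), t=0.5176 (wall)
  → r_2 = 0.5176
beam 3: φ=45°, α=105°
  d=(-0.2588,0.9659)  start (5,3)  tX=1.9319 tY=0.2485  stride 1/|dx|=3.8637 1/|dy|=1.0353
    cross y-line → (5,4), t=0.2485
    cross y-line → (5,5), t=1.2837 (wall)
  → r_3 = 1.2837
beam 4: φ=135°, α=195°
  d=(-0.9659,-0.2588)  start (5,3)  tX=0.5176 tY=2.9364  stride 1/|dx|=1.0353 1/|dy|=3.8637
    cross x-line → (4,3), t=0.5176
    cross x-line → (3,3), t=1.5529 (wall)
  → r_4 = 1.5529

ranges = [1.9319, 0.5176, 1.2837, 1.5529]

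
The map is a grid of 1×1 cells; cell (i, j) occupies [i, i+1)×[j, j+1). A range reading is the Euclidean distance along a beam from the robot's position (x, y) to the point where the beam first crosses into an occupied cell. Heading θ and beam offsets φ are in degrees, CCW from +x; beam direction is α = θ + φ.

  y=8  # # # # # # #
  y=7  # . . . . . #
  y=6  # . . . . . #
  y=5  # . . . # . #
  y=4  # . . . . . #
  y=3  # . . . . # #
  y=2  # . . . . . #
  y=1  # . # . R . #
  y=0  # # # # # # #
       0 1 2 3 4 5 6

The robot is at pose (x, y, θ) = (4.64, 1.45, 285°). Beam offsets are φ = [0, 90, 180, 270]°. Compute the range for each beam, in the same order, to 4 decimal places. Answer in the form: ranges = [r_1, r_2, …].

ranges = [0.4659, 1.4080, 6.7811, 1.6979]

beam 1: φ=0°, α=285°
  dir = (cos 285°, sin 285°) = (0.2588, -0.9659); from cell (4,1)
  next x-line at t=1.3909, next y-line at t=0.4659; Δt_x=3.8637, Δt_y=1.0353
    y: enter (4,0) at t=0.4659 ← occupied
  → r_1 = 0.4659
beam 2: φ=90°, α=15°
  dir = (cos 15°, sin 15°) = (0.9659, 0.2588); from cell (4,1)
  next x-line at t=0.3727, next y-line at t=2.1250; Δt_x=1.0353, Δt_y=3.8637
    x: enter (5,1) at t=0.3727
    x: enter (6,1) at t=1.4080 ← occupied
  → r_2 = 1.4080
beam 3: φ=180°, α=105°
  dir = (cos 105°, sin 105°) = (-0.2588, 0.9659); from cell (4,1)
  next x-line at t=2.4728, next y-line at t=0.5694; Δt_x=3.8637, Δt_y=1.0353
    y: enter (4,2) at t=0.5694
    y: enter (4,3) at t=1.6047
    x: enter (3,3) at t=2.4728
    y: enter (3,4) at t=2.6400
    y: enter (3,5) at t=3.6752
    y: enter (3,6) at t=4.7105
    y: enter (3,7) at t=5.7458
    x: enter (2,7) at t=6.3365
    y: enter (2,8) at t=6.7811 ← occupied
  → r_3 = 6.7811
beam 4: φ=270°, α=195°
  dir = (cos 195°, sin 195°) = (-0.9659, -0.2588); from cell (4,1)
  next x-line at t=0.6626, next y-line at t=1.7387; Δt_x=1.0353, Δt_y=3.8637
    x: enter (3,1) at t=0.6626
    x: enter (2,1) at t=1.6979 ← occupied
  → r_4 = 1.6979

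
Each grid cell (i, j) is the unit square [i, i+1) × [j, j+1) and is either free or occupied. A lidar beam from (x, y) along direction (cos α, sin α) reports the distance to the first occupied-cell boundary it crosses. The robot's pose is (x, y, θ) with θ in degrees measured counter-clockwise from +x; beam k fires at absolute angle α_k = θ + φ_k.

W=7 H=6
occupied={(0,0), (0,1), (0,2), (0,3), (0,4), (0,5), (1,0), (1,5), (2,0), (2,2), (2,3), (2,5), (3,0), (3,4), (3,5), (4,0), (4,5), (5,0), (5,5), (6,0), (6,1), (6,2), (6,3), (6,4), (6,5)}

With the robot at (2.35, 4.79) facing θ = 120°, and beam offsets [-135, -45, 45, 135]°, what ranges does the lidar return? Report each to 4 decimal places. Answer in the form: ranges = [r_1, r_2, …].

beam 1: φ=-135°, α=345°
  cosα=0.9659 sinα=-0.2588 | (2,4) | tMaxX 0.6729 tMaxY 3.0523 | tΔX 1.0353 tΔY 3.8637
    t=0.6729 [x] (3,4) — stop
  → r_1 = 0.6729
beam 2: φ=-45°, α=75°
  cosα=0.2588 sinα=0.9659 | (2,4) | tMaxX 2.5114 tMaxY 0.2174 | tΔX 3.8637 tΔY 1.0353
    t=0.2174 [y] (2,5) — stop
  → r_2 = 0.2174
beam 3: φ=45°, α=165°
  cosα=-0.9659 sinα=0.2588 | (2,4) | tMaxX 0.3623 tMaxY 0.8114 | tΔX 1.0353 tΔY 3.8637
    t=0.3623 [x] (1,4)
    t=0.8114 [y] (1,5) — stop
  → r_3 = 0.8114
beam 4: φ=135°, α=255°
  cosα=-0.2588 sinα=-0.9659 | (2,4) | tMaxX 1.3523 tMaxY 0.8179 | tΔX 3.8637 tΔY 1.0353
    t=0.8179 [y] (2,3) — stop
  → r_4 = 0.8179

ranges = [0.6729, 0.2174, 0.8114, 0.8179]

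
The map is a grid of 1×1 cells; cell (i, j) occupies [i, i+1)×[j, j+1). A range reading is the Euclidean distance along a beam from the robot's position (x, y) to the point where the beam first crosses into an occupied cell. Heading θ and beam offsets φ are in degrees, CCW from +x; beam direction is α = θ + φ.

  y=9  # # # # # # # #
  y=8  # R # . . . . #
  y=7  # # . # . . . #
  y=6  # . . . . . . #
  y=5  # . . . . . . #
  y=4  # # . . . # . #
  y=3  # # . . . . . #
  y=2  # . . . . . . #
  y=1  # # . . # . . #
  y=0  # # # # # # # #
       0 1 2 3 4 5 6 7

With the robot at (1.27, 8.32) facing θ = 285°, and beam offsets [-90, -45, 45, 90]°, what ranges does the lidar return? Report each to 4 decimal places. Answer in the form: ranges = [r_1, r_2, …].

ranges = [0.2795, 0.3695, 0.6400, 0.7558]

beam 1: φ=-90°, α=195°
  d=(-0.9659,-0.2588)  start (1,8)  tX=0.2795 tY=1.2364  stride 1/|dx|=1.0353 1/|dy|=3.8637
    cross x-line → (0,8), t=0.2795 (wall)
  → r_1 = 0.2795
beam 2: φ=-45°, α=240°
  d=(-0.5000,-0.8660)  start (1,8)  tX=0.5400 tY=0.3695  stride 1/|dx|=2.0000 1/|dy|=1.1547
    cross y-line → (1,7), t=0.3695 (wall)
  → r_2 = 0.3695
beam 3: φ=45°, α=330°
  d=(0.8660,-0.5000)  start (1,8)  tX=0.8429 tY=0.6400  stride 1/|dx|=1.1547 1/|dy|=2.0000
    cross y-line → (1,7), t=0.6400 (wall)
  → r_3 = 0.6400
beam 4: φ=90°, α=15°
  d=(0.9659,0.2588)  start (1,8)  tX=0.7558 tY=2.6273  stride 1/|dx|=1.0353 1/|dy|=3.8637
    cross x-line → (2,8), t=0.7558 (wall)
  → r_4 = 0.7558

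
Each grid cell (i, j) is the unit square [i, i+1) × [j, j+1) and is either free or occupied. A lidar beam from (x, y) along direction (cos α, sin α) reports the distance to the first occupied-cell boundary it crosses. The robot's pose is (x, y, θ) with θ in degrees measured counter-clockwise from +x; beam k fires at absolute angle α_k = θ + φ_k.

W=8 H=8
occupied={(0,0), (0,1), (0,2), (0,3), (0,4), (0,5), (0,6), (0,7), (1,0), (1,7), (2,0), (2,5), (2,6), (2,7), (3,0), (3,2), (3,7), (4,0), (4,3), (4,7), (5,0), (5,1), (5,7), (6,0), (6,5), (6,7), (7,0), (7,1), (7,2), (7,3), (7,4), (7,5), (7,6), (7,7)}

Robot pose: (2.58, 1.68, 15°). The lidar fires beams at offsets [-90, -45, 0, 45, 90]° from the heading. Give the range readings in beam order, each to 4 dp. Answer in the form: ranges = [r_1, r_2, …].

beam 1: φ=-90°, α=285°
  cosα=0.2588 sinα=-0.9659 | (2,1) | tMaxX 1.6228 tMaxY 0.7040 | tΔX 3.8637 tΔY 1.0353
    t=0.7040 [y] (2,0) — stop
  → r_1 = 0.7040
beam 2: φ=-45°, α=330°
  cosα=0.8660 sinα=-0.5000 | (2,1) | tMaxX 0.4850 tMaxY 1.3600 | tΔX 1.1547 tΔY 2.0000
    t=0.4850 [x] (3,1)
    t=1.3600 [y] (3,0) — stop
  → r_2 = 1.3600
beam 3: φ=0°, α=15°
  cosα=0.9659 sinα=0.2588 | (2,1) | tMaxX 0.4348 tMaxY 1.2364 | tΔX 1.0353 tΔY 3.8637
    t=0.4348 [x] (3,1)
    t=1.2364 [y] (3,2) — stop
  → r_3 = 1.2364
beam 4: φ=45°, α=60°
  cosα=0.5000 sinα=0.8660 | (2,1) | tMaxX 0.8400 tMaxY 0.3695 | tΔX 2.0000 tΔY 1.1547
    t=0.3695 [y] (2,2)
    t=0.8400 [x] (3,2) — stop
  → r_4 = 0.8400
beam 5: φ=90°, α=105°
  cosα=-0.2588 sinα=0.9659 | (2,1) | tMaxX 2.2409 tMaxY 0.3313 | tΔX 3.8637 tΔY 1.0353
    t=0.3313 [y] (2,2)
    t=1.3666 [y] (2,3)
    t=2.2409 [x] (1,3)
    t=2.4018 [y] (1,4)
    t=3.4371 [y] (1,5)
    t=4.4724 [y] (1,6)
    t=5.5077 [y] (1,7) — stop
  → r_5 = 5.5077

ranges = [0.7040, 1.3600, 1.2364, 0.8400, 5.5077]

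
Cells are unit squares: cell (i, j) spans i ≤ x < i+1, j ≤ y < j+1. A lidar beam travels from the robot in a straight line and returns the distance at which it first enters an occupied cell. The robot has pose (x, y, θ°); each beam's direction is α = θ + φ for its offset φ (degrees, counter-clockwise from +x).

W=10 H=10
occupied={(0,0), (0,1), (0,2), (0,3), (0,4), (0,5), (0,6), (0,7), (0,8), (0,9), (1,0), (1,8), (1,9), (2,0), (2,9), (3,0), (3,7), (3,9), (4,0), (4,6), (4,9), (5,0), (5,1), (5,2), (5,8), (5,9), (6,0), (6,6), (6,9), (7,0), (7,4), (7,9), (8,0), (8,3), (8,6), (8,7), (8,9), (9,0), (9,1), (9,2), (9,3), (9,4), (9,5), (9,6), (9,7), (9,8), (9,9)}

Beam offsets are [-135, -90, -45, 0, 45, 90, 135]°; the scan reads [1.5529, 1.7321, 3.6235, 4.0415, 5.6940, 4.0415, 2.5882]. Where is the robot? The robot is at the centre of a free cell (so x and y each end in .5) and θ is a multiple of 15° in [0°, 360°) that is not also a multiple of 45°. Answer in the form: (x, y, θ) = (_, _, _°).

Candidates: 53 free-cell centres × 16 headings = 848 poses. Raycast each; keep the one whose scan matches to 4 dp.
  (7.5, 6.5, 60°): beam 2 = 0.5774 ≠ 1.7321 ✗
  (7.5, 6.5, 165°): beam 1 = 0.5774 ≠ 1.5529 ✗
  (7.5, 1.5, 195°): beam 1 = 1.7321 ≠ 1.5529 ✗
  (7.5, 7.5, 60°): beam 1 = 3.6235 ≠ 1.5529 ✗
  …
  (2.5, 4.5, 300°): r_1=1.5529, r_2=1.7321, r_3=3.6235, r_4=4.0415, r_5=5.6940, r_6=4.0415, r_7=2.5882 — all match ✓
Only this pose fits every beam.

(x, y, θ) = (2.5, 4.5, 300°)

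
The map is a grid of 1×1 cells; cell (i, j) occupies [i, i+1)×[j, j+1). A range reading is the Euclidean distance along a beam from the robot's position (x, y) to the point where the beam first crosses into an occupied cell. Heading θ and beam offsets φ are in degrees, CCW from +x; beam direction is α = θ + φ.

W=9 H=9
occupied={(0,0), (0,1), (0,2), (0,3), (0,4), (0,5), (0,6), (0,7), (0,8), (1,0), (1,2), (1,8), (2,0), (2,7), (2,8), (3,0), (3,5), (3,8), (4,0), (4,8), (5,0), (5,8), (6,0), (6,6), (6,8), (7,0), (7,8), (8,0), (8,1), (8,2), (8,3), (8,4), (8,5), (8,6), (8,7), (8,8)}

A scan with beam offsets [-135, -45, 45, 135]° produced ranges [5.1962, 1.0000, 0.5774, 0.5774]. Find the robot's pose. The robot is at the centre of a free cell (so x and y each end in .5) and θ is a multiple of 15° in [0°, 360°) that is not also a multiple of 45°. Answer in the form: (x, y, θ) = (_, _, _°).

(x, y, θ) = (1.5, 3.5, 165°)

The pose lattice has 45·16 = 720 candidates. Test each by forward raycasting.
  (3.5, 4.5, 210°): beam 1 = 0.5176 ≠ 5.1962 ✗
  (4.5, 1.5, 255°): beam 1 = 7.0000 ≠ 5.1962 ✗
  (7.5, 4.5, 120°): beam 1 = 0.5176 ≠ 5.1962 ✗
  (2.5, 2.5, 15°): beam 1 = 1.7321 ≠ 5.1962 ✗
  …
  (1.5, 3.5, 165°): r_1=5.1962, r_2=1.0000, r_3=0.5774, r_4=0.5774 — all match ✓
Only this pose fits every beam.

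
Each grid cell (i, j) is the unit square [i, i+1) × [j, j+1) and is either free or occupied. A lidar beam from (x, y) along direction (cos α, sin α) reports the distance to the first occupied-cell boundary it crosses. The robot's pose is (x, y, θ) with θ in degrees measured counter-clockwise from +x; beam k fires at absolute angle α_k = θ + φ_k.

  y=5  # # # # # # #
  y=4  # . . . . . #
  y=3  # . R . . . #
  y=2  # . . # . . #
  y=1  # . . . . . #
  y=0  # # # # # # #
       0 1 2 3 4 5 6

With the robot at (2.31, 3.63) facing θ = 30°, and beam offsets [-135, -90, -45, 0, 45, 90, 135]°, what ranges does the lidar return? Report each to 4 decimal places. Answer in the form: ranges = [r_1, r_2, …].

ranges = [2.7228, 1.3800, 3.8202, 2.7400, 1.4183, 1.5819, 1.3562]

beam 1: φ=-135°, α=255°
  dir = (cos 255°, sin 255°) = (-0.2588, -0.9659); from cell (2,3)
  next x-line at t=1.1977, next y-line at t=0.6522; Δt_x=3.8637, Δt_y=1.0353
    y: enter (2,2) at t=0.6522
    x: enter (1,2) at t=1.1977
    y: enter (1,1) at t=1.6875
    y: enter (1,0) at t=2.7228 ← occupied
  → r_1 = 2.7228
beam 2: φ=-90°, α=300°
  dir = (cos 300°, sin 300°) = (0.5000, -0.8660); from cell (2,3)
  next x-line at t=1.3800, next y-line at t=0.7275; Δt_x=2.0000, Δt_y=1.1547
    y: enter (2,2) at t=0.7275
    x: enter (3,2) at t=1.3800 ← occupied
  → r_2 = 1.3800
beam 3: φ=-45°, α=345°
  dir = (cos 345°, sin 345°) = (0.9659, -0.2588); from cell (2,3)
  next x-line at t=0.7143, next y-line at t=2.4341; Δt_x=1.0353, Δt_y=3.8637
    x: enter (3,3) at t=0.7143
    x: enter (4,3) at t=1.7496
    y: enter (4,2) at t=2.4341
    x: enter (5,2) at t=2.7849
    x: enter (6,2) at t=3.8202 ← occupied
  → r_3 = 3.8202
beam 4: φ=0°, α=30°
  dir = (cos 30°, sin 30°) = (0.8660, 0.5000); from cell (2,3)
  next x-line at t=0.7967, next y-line at t=0.7400; Δt_x=1.1547, Δt_y=2.0000
    y: enter (2,4) at t=0.7400
    x: enter (3,4) at t=0.7967
    x: enter (4,4) at t=1.9514
    y: enter (4,5) at t=2.7400 ← occupied
  → r_4 = 2.7400
beam 5: φ=45°, α=75°
  dir = (cos 75°, sin 75°) = (0.2588, 0.9659); from cell (2,3)
  next x-line at t=2.6660, next y-line at t=0.3831; Δt_x=3.8637, Δt_y=1.0353
    y: enter (2,4) at t=0.3831
    y: enter (2,5) at t=1.4183 ← occupied
  → r_5 = 1.4183
beam 6: φ=90°, α=120°
  dir = (cos 120°, sin 120°) = (-0.5000, 0.8660); from cell (2,3)
  next x-line at t=0.6200, next y-line at t=0.4272; Δt_x=2.0000, Δt_y=1.1547
    y: enter (2,4) at t=0.4272
    x: enter (1,4) at t=0.6200
    y: enter (1,5) at t=1.5819 ← occupied
  → r_6 = 1.5819
beam 7: φ=135°, α=165°
  dir = (cos 165°, sin 165°) = (-0.9659, 0.2588); from cell (2,3)
  next x-line at t=0.3209, next y-line at t=1.4296; Δt_x=1.0353, Δt_y=3.8637
    x: enter (1,3) at t=0.3209
    x: enter (0,3) at t=1.3562 ← occupied
  → r_7 = 1.3562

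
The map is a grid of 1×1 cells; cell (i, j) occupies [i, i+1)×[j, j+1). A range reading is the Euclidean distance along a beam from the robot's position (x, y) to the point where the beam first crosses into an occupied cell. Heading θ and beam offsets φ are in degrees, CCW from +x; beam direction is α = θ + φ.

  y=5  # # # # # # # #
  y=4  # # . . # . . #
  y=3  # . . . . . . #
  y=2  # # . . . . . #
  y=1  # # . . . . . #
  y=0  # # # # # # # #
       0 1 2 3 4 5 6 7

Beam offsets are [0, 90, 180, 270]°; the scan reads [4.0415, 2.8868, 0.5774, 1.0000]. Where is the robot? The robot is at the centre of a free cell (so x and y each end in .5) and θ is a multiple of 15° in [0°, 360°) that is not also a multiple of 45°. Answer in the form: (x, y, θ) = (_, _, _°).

Enumerate (i+0.5, j+0.5, θ) over the 20 free cells and 16 admissible headings. For each, cast all 4 beams and compare to the given ranges.
  (5.5, 4.5, 210°): beam 1 = 0.5774 ≠ 4.0415 ✗
  (3.5, 2.5, 60°): beam 1 = 1.7321 ≠ 4.0415 ✗
  (2.5, 4.5, 120°): beam 1 = 0.5774 ≠ 4.0415 ✗
  (3.5, 3.5, 15°): beam 1 = 3.6235 ≠ 4.0415 ✗
  (6.5, 4.5, 330°): beam 1 = 0.5774 ≠ 4.0415 ✗
  …
  (4.5, 1.5, 60°): r_1=4.0415, r_2=2.8868, r_3=0.5774, r_4=1.0000 — all match ✓
Unique over the lattice → pose = (4.5, 1.5, 60°).

(x, y, θ) = (4.5, 1.5, 60°)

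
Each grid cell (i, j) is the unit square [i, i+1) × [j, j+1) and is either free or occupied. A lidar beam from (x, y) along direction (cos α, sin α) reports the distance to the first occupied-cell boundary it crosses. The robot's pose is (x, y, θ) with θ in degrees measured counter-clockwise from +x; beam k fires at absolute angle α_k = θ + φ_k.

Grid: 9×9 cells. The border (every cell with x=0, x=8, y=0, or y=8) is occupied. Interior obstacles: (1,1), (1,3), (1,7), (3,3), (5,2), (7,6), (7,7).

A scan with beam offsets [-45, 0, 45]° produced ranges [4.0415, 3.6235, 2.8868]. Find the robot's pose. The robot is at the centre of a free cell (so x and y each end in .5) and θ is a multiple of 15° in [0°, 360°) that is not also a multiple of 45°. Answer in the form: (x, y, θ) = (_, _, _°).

(x, y, θ) = (3.5, 4.5, 105°)

The pose lattice has 42·16 = 672 candidates. Test each by forward raycasting.
  (1.5, 2.5, 210°): beam 1 = 0.5176 ≠ 4.0415 ✗
  (4.5, 1.5, 285°): beam 1 = 0.5774 ≠ 4.0415 ✗
  (6.5, 2.5, 15°): beam 1 = 1.7321 ≠ 4.0415 ✗
  …
  (3.5, 4.5, 105°): r_1=4.0415, r_2=3.6235, r_3=2.8868 — all match ✓
No second candidate reproduces the full scan.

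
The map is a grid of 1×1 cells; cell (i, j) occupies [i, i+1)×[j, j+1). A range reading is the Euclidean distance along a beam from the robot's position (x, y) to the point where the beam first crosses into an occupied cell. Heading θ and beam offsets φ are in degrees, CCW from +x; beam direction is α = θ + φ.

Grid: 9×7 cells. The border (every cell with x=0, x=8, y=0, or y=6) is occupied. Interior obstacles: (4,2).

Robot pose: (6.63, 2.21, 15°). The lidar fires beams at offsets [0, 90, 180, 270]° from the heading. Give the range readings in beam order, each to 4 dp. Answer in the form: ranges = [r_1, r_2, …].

ranges = [1.4183, 3.9237, 4.6751, 1.2527]

beam 1: φ=0°, α=15°
  direction (0.9659, 0.2588); cell (6,2); t to first gridline: x 0.3831, y 3.0523 (then +1.0353 / +3.8637)
    (7,2) via x @ 0.3831
    (8,2) via x @ 1.4183  # hit
  → r_1 = 1.4183
beam 2: φ=90°, α=105°
  direction (-0.2588, 0.9659); cell (6,2); t to first gridline: x 2.4341, y 0.8179 (then +3.8637 / +1.0353)
    (6,3) via y @ 0.8179
    (6,4) via y @ 1.8531
    (5,4) via x @ 2.4341
    (5,5) via y @ 2.8884
    (5,6) via y @ 3.9237  # hit
  → r_2 = 3.9237
beam 3: φ=180°, α=195°
  direction (-0.9659, -0.2588); cell (6,2); t to first gridline: x 0.6522, y 0.8114 (then +1.0353 / +3.8637)
    (5,2) via x @ 0.6522
    (5,1) via y @ 0.8114
    (4,1) via x @ 1.6875
    (3,1) via x @ 2.7228
    (2,1) via x @ 3.7581
    (2,0) via y @ 4.6751  # hit
  → r_3 = 4.6751
beam 4: φ=270°, α=285°
  direction (0.2588, -0.9659); cell (6,2); t to first gridline: x 1.4296, y 0.2174 (then +3.8637 / +1.0353)
    (6,1) via y @ 0.2174
    (6,0) via y @ 1.2527  # hit
  → r_4 = 1.2527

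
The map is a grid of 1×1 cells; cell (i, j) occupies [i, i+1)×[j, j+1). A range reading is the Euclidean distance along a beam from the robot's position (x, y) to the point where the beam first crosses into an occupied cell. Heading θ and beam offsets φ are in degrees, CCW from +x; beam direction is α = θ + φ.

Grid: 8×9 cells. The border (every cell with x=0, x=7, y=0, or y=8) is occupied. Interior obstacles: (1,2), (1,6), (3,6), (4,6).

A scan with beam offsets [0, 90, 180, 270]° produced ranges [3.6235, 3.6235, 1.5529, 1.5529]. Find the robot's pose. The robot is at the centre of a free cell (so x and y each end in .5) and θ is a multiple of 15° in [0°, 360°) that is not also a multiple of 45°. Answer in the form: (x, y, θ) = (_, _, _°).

(x, y, θ) = (3.5, 2.5, 345°)

Enumerate (i+0.5, j+0.5, θ) over the 38 free cells and 16 admissible headings. For each, cast all 4 beams and compare to the given ranges.
  (1.5, 7.5, 105°): beam 1 = 0.5176 ≠ 3.6235 ✗
  (3.5, 1.5, 15°): beam 2 = 6.7293 ≠ 3.6235 ✗
  (3.5, 2.5, 75°): beam 2 = 1.5529 ≠ 3.6235 ✗
  (6.5, 6.5, 105°): beam 1 = 1.5529 ≠ 3.6235 ✗
  …
  (3.5, 2.5, 345°): r_1=3.6235, r_2=3.6235, r_3=1.5529, r_4=1.5529 — all match ✓
Unique over the lattice → pose = (3.5, 2.5, 345°).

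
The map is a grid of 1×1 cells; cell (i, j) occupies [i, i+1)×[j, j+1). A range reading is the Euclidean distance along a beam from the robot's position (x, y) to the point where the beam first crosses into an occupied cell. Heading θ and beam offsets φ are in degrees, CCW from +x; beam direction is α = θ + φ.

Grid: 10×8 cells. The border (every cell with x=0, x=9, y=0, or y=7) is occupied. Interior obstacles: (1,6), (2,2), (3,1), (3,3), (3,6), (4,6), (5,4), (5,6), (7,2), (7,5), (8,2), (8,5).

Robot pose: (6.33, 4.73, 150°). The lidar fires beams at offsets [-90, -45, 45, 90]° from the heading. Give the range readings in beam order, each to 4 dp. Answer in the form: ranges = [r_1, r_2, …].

beam 1: φ=-90°, α=60°
  direction (0.5000, 0.8660); cell (6,4); t to first gridline: x 1.3400, y 0.3118 (then +2.0000 / +1.1547)
    (6,5) via y @ 0.3118
    (7,5) via x @ 1.3400  # hit
  → r_1 = 1.3400
beam 2: φ=-45°, α=105°
  direction (-0.2588, 0.9659); cell (6,4); t to first gridline: x 1.2750, y 0.2795 (then +3.8637 / +1.0353)
    (6,5) via y @ 0.2795
    (5,5) via x @ 1.2750
    (5,6) via y @ 1.3148  # hit
  → r_2 = 1.3148
beam 3: φ=45°, α=195°
  direction (-0.9659, -0.2588); cell (6,4); t to first gridline: x 0.3416, y 2.8205 (then +1.0353 / +3.8637)
    (5,4) via x @ 0.3416  # hit
  → r_3 = 0.3416
beam 4: φ=90°, α=240°
  direction (-0.5000, -0.8660); cell (6,4); t to first gridline: x 0.6600, y 0.8429 (then +2.0000 / +1.1547)
    (5,4) via x @ 0.6600  # hit
  → r_4 = 0.6600

ranges = [1.3400, 1.3148, 0.3416, 0.6600]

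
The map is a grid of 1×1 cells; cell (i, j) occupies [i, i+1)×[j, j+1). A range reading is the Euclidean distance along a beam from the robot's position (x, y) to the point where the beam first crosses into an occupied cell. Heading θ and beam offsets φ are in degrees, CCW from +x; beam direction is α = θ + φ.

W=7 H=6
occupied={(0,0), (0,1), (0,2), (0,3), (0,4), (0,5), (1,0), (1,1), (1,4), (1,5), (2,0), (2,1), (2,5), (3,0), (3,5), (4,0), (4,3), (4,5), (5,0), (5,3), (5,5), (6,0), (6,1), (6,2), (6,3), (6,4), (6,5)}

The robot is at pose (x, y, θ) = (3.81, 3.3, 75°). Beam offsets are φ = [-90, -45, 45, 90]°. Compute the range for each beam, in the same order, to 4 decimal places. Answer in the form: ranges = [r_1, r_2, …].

ranges = [0.1967, 0.2194, 1.9630, 2.7046]

beam 1: φ=-90°, α=345°
  direction (0.9659, -0.2588); cell (3,3); t to first gridline: x 0.1967, y 1.1591 (then +1.0353 / +3.8637)
    (4,3) via x @ 0.1967  # hit
  → r_1 = 0.1967
beam 2: φ=-45°, α=30°
  direction (0.8660, 0.5000); cell (3,3); t to first gridline: x 0.2194, y 1.4000 (then +1.1547 / +2.0000)
    (4,3) via x @ 0.2194  # hit
  → r_2 = 0.2194
beam 3: φ=45°, α=120°
  direction (-0.5000, 0.8660); cell (3,3); t to first gridline: x 1.6200, y 0.8083 (then +2.0000 / +1.1547)
    (3,4) via y @ 0.8083
    (2,4) via x @ 1.6200
    (2,5) via y @ 1.9630  # hit
  → r_3 = 1.9630
beam 4: φ=90°, α=165°
  direction (-0.9659, 0.2588); cell (3,3); t to first gridline: x 0.8386, y 2.7046 (then +1.0353 / +3.8637)
    (2,3) via x @ 0.8386
    (1,3) via x @ 1.8738
    (1,4) via y @ 2.7046  # hit
  → r_4 = 2.7046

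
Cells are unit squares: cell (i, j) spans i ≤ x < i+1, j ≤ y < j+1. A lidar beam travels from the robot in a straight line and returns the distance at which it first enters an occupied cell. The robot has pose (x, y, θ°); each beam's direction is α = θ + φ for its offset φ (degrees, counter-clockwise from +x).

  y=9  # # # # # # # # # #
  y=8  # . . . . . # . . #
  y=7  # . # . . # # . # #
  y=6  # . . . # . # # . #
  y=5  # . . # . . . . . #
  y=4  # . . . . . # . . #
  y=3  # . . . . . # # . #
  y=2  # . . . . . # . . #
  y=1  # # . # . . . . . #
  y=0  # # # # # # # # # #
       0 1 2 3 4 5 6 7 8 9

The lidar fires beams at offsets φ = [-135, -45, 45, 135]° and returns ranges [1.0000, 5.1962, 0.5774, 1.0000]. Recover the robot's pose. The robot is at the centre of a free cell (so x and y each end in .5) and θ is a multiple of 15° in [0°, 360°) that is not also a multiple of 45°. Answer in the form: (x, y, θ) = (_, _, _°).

Candidates: 49 free-cell centres × 16 headings = 784 poses. Raycast each; keep the one whose scan matches to 4 dp.
  (1.5, 3.5, 60°): beam 1 = 1.5529 ≠ 1.0000 ✗
  (7.5, 2.5, 300°): beam 1 = 0.5176 ≠ 1.0000 ✗
  (7.5, 8.5, 300°): beam 1 = 0.5176 ≠ 1.0000 ✗
  …
  (5.5, 1.5, 195°): r_1=1.0000, r_2=5.1962, r_3=0.5774, r_4=1.0000 — all match ✓
Only this pose fits every beam.

(x, y, θ) = (5.5, 1.5, 195°)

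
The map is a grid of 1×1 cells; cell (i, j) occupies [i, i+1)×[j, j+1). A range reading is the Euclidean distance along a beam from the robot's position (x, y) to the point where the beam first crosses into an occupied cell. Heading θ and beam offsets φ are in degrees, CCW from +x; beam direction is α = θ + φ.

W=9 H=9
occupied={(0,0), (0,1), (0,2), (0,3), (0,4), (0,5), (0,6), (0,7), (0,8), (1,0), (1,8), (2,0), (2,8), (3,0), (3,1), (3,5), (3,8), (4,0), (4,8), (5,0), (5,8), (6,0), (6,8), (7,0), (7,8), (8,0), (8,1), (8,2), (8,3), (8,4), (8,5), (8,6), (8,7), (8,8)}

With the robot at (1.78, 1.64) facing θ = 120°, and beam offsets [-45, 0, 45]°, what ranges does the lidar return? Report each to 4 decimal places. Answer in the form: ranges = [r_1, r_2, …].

beam 1: φ=-45°, α=75°
  cosα=0.2588 sinα=0.9659 | (1,1) | tMaxX 0.8500 tMaxY 0.3727 | tΔX 3.8637 tΔY 1.0353
    t=0.3727 [y] (1,2)
    t=0.8500 [x] (2,2)
    t=1.4080 [y] (2,3)
    t=2.4433 [y] (2,4)
    t=3.4785 [y] (2,5)
    t=4.5138 [y] (2,6)
    t=4.7137 [x] (3,6)
    t=5.5491 [y] (3,7)
    t=6.5844 [y] (3,8) — stop
  → r_1 = 6.5844
beam 2: φ=0°, α=120°
  cosα=-0.5000 sinα=0.8660 | (1,1) | tMaxX 1.5600 tMaxY 0.4157 | tΔX 2.0000 tΔY 1.1547
    t=0.4157 [y] (1,2)
    t=1.5600 [x] (0,2) — stop
  → r_2 = 1.5600
beam 3: φ=45°, α=165°
  cosα=-0.9659 sinα=0.2588 | (1,1) | tMaxX 0.8075 tMaxY 1.3909 | tΔX 1.0353 tΔY 3.8637
    t=0.8075 [x] (0,1) — stop
  → r_3 = 0.8075

ranges = [6.5844, 1.5600, 0.8075]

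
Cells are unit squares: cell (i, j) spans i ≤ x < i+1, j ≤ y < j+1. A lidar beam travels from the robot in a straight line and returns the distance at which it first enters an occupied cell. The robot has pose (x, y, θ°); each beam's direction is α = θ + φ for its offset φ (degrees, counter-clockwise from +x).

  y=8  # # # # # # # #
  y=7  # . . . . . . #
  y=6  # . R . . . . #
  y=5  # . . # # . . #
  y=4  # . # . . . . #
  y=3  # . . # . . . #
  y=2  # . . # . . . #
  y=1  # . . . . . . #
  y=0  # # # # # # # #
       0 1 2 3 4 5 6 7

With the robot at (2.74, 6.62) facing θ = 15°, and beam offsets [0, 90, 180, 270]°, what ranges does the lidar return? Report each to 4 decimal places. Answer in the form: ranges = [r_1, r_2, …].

ranges = [4.4103, 1.4287, 1.8014, 1.0046]

beam 1: φ=0°, α=15°
  dir = (cos 15°, sin 15°) = (0.9659, 0.2588); from cell (2,6)
  next x-line at t=0.2692, next y-line at t=1.4682; Δt_x=1.0353, Δt_y=3.8637
    x: enter (3,6) at t=0.2692
    x: enter (4,6) at t=1.3044
    y: enter (4,7) at t=1.4682
    x: enter (5,7) at t=2.3397
    x: enter (6,7) at t=3.3750
    x: enter (7,7) at t=4.4103 ← occupied
  → r_1 = 4.4103
beam 2: φ=90°, α=105°
  dir = (cos 105°, sin 105°) = (-0.2588, 0.9659); from cell (2,6)
  next x-line at t=2.8591, next y-line at t=0.3934; Δt_x=3.8637, Δt_y=1.0353
    y: enter (2,7) at t=0.3934
    y: enter (2,8) at t=1.4287 ← occupied
  → r_2 = 1.4287
beam 3: φ=180°, α=195°
  dir = (cos 195°, sin 195°) = (-0.9659, -0.2588); from cell (2,6)
  next x-line at t=0.7661, next y-line at t=2.3955; Δt_x=1.0353, Δt_y=3.8637
    x: enter (1,6) at t=0.7661
    x: enter (0,6) at t=1.8014 ← occupied
  → r_3 = 1.8014
beam 4: φ=270°, α=285°
  dir = (cos 285°, sin 285°) = (0.2588, -0.9659); from cell (2,6)
  next x-line at t=1.0046, next y-line at t=0.6419; Δt_x=3.8637, Δt_y=1.0353
    y: enter (2,5) at t=0.6419
    x: enter (3,5) at t=1.0046 ← occupied
  → r_4 = 1.0046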